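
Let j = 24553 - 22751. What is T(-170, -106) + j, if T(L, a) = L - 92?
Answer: 1540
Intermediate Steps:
T(L, a) = -92 + L
j = 1802
T(-170, -106) + j = (-92 - 170) + 1802 = -262 + 1802 = 1540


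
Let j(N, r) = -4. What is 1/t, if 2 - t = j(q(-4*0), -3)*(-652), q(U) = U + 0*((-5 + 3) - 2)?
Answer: -1/2606 ≈ -0.00038373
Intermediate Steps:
q(U) = U (q(U) = U + 0*(-2 - 2) = U + 0*(-4) = U + 0 = U)
t = -2606 (t = 2 - (-4)*(-652) = 2 - 1*2608 = 2 - 2608 = -2606)
1/t = 1/(-2606) = -1/2606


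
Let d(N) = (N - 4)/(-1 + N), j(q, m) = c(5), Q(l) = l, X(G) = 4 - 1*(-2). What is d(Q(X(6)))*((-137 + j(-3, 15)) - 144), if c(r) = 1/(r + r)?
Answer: -2809/25 ≈ -112.36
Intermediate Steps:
c(r) = 1/(2*r)
X(G) = 6 (X(G) = 4 + 2 = 6)
j(q, m) = ⅒ (j(q, m) = (½)/5 = (½)*(⅕) = ⅒)
d(N) = (-4 + N)/(-1 + N)
d(Q(X(6)))*((-137 + j(-3, 15)) - 144) = ((-4 + 6)/(-1 + 6))*((-137 + ⅒) - 144) = (2/5)*(-1369/10 - 144) = ((⅕)*2)*(-2809/10) = (⅖)*(-2809/10) = -2809/25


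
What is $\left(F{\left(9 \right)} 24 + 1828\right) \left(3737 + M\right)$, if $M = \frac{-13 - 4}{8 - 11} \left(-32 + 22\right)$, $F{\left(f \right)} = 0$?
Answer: $\frac{20182948}{3} \approx 6.7276 \cdot 10^{6}$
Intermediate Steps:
$M = - \frac{170}{3}$ ($M = - \frac{17}{-3} \left(-10\right) = \left(-17\right) \left(- \frac{1}{3}\right) \left(-10\right) = \frac{17}{3} \left(-10\right) = - \frac{170}{3} \approx -56.667$)
$\left(F{\left(9 \right)} 24 + 1828\right) \left(3737 + M\right) = \left(0 \cdot 24 + 1828\right) \left(3737 - \frac{170}{3}\right) = \left(0 + 1828\right) \frac{11041}{3} = 1828 \cdot \frac{11041}{3} = \frac{20182948}{3}$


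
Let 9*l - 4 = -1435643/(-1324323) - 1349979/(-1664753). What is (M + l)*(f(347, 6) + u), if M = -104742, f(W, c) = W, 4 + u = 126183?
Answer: -23905150214312340149860/1803821471361 ≈ -1.3253e+10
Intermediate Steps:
u = 126179 (u = -4 + 126183 = 126179)
l = 1181498361752/1803821471361 (l = 4/9 + (-1435643/(-1324323) - 1349979/(-1664753))/9 = 4/9 + (-1435643*(-1/1324323) - 1349979*(-1/1664753))/9 = 4/9 + (130513/120393 + 1349979/1664753)/9 = 4/9 + (1/9)*(379799930036/200424607929) = 4/9 + 379799930036/1803821471361 = 1181498361752/1803821471361 ≈ 0.65500)
(M + l)*(f(347, 6) + u) = (-104742 + 1181498361752/1803821471361)*(347 + 126179) = -188934687054932110/1803821471361*126526 = -23905150214312340149860/1803821471361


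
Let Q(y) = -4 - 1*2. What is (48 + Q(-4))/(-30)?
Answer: -7/5 ≈ -1.4000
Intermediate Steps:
Q(y) = -6 (Q(y) = -4 - 2 = -6)
(48 + Q(-4))/(-30) = (48 - 6)/(-30) = -1/30*42 = -7/5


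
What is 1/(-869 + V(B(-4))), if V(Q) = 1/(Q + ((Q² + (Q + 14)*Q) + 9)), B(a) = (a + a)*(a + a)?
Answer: -9161/7960908 ≈ -0.0011507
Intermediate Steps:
B(a) = 4*a² (B(a) = (2*a)*(2*a) = 4*a²)
V(Q) = 1/(9 + Q + Q² + Q*(14 + Q)) (V(Q) = 1/(Q + ((Q² + (14 + Q)*Q) + 9)) = 1/(Q + ((Q² + Q*(14 + Q)) + 9)) = 1/(Q + (9 + Q² + Q*(14 + Q))) = 1/(9 + Q + Q² + Q*(14 + Q)))
1/(-869 + V(B(-4))) = 1/(-869 + 1/(9 + 2*(4*(-4)²)² + 15*(4*(-4)²))) = 1/(-869 + 1/(9 + 2*(4*16)² + 15*(4*16))) = 1/(-869 + 1/(9 + 2*64² + 15*64)) = 1/(-869 + 1/(9 + 2*4096 + 960)) = 1/(-869 + 1/(9 + 8192 + 960)) = 1/(-869 + 1/9161) = 1/(-7960908/9161) = -9161/7960908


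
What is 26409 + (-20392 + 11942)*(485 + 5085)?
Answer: -47040091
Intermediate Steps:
26409 + (-20392 + 11942)*(485 + 5085) = 26409 - 8450*5570 = 26409 - 47066500 = -47040091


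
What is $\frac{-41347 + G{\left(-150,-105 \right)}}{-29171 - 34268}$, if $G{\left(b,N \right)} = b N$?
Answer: $\frac{25597}{63439} \approx 0.40349$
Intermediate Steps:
$G{\left(b,N \right)} = N b$
$\frac{-41347 + G{\left(-150,-105 \right)}}{-29171 - 34268} = \frac{-41347 - -15750}{-29171 - 34268} = \frac{-41347 + 15750}{-63439} = \left(-25597\right) \left(- \frac{1}{63439}\right) = \frac{25597}{63439}$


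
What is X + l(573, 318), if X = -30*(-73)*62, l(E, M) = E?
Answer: 136353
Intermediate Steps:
X = 135780 (X = 2190*62 = 135780)
X + l(573, 318) = 135780 + 573 = 136353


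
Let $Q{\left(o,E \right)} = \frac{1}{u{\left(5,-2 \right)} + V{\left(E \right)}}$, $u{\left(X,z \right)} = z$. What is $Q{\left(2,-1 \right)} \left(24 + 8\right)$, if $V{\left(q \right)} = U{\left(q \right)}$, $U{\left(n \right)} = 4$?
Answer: $16$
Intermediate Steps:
$V{\left(q \right)} = 4$
$Q{\left(o,E \right)} = \frac{1}{2}$ ($Q{\left(o,E \right)} = \frac{1}{-2 + 4} = \frac{1}{2}$)
$Q{\left(2,-1 \right)} \left(24 + 8\right) = \frac{24 + 8}{2} = \frac{1}{2} \cdot 32 = 16$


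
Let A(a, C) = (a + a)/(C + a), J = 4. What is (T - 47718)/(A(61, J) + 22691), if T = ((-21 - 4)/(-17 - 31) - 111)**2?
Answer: -5318330095/3398485248 ≈ -1.5649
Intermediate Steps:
A(a, C) = 2*a/(C + a) (A(a, C) = (2*a)/(C + a) = 2*a/(C + a))
T = 28121809/2304 (T = (-25/(-48) - 111)**2 = (-25*(-1/48) - 111)**2 = (25/48 - 111)**2 = (-5303/48)**2 = 28121809/2304 ≈ 12206.)
(T - 47718)/(A(61, J) + 22691) = (28121809/2304 - 47718)/(2*61/(4 + 61) + 22691) = -81820463/(2304*(2*61/65 + 22691)) = -81820463/(2304*(2*61*(1/65) + 22691)) = -81820463/(2304*(122/65 + 22691)) = -81820463/(2304*1475037/65) = -81820463/2304*65/1475037 = -5318330095/3398485248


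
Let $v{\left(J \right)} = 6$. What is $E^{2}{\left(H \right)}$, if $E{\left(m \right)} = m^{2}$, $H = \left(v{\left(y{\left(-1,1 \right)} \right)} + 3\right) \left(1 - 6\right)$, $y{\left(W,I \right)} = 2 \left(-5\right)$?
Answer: $4100625$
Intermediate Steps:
$y{\left(W,I \right)} = -10$
$H = -45$ ($H = \left(6 + 3\right) \left(1 - 6\right) = 9 \left(-5\right) = -45$)
$E^{2}{\left(H \right)} = \left(\left(-45\right)^{2}\right)^{2} = 2025^{2} = 4100625$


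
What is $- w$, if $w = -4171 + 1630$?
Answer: $2541$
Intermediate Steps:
$w = -2541$
$- w = \left(-1\right) \left(-2541\right) = 2541$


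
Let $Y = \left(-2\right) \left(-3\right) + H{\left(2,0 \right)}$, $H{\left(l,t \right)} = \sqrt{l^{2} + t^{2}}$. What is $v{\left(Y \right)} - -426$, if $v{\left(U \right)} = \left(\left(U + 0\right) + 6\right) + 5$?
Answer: $445$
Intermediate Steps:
$Y = 8$ ($Y = \left(-2\right) \left(-3\right) + \sqrt{2^{2} + 0^{2}} = 6 + \sqrt{4 + 0} = 6 + \sqrt{4} = 6 + 2 = 8$)
$v{\left(U \right)} = 11 + U$ ($v{\left(U \right)} = \left(U + 6\right) + 5 = \left(6 + U\right) + 5 = 11 + U$)
$v{\left(Y \right)} - -426 = \left(11 + 8\right) - -426 = 19 + 426 = 445$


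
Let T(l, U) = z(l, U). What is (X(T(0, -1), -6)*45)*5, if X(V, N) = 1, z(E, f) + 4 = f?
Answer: 225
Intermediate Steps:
z(E, f) = -4 + f
T(l, U) = -4 + U
(X(T(0, -1), -6)*45)*5 = (1*45)*5 = 45*5 = 225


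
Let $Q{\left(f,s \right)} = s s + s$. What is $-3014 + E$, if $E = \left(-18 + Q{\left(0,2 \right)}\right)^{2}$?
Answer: $-2870$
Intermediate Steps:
$Q{\left(f,s \right)} = s + s^{2}$ ($Q{\left(f,s \right)} = s^{2} + s = s + s^{2}$)
$E = 144$ ($E = \left(-18 + 2 \left(1 + 2\right)\right)^{2} = \left(-18 + 2 \cdot 3\right)^{2} = \left(-18 + 6\right)^{2} = \left(-12\right)^{2} = 144$)
$-3014 + E = -3014 + 144 = -2870$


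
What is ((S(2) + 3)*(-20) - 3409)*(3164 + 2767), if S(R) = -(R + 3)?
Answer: -19981539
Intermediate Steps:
S(R) = -3 - R (S(R) = -(3 + R) = -3 - R)
((S(2) + 3)*(-20) - 3409)*(3164 + 2767) = (((-3 - 1*2) + 3)*(-20) - 3409)*(3164 + 2767) = (((-3 - 2) + 3)*(-20) - 3409)*5931 = ((-5 + 3)*(-20) - 3409)*5931 = (-2*(-20) - 3409)*5931 = (40 - 3409)*5931 = -3369*5931 = -19981539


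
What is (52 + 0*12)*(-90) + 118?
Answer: -4562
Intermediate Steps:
(52 + 0*12)*(-90) + 118 = (52 + 0)*(-90) + 118 = 52*(-90) + 118 = -4680 + 118 = -4562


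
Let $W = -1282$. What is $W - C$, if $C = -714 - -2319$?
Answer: $-2887$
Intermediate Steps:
$C = 1605$ ($C = -714 + 2319 = 1605$)
$W - C = -1282 - 1605 = -2887$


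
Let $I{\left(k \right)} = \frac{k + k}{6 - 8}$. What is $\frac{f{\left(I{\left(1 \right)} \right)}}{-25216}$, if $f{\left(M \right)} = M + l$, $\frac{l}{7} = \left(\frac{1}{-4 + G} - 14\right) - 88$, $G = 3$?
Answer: $\frac{361}{12608} \approx 0.028633$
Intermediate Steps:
$I{\left(k \right)} = - k$ ($I{\left(k \right)} = \frac{2 k}{-2} = 2 k \left(- \frac{1}{2}\right) = - k$)
$l = -721$ ($l = 7 \left(\left(\frac{1}{-4 + 3} - 14\right) - 88\right) = 7 \left(\left(\frac{1}{-1} - 14\right) - 88\right) = 7 \left(\left(-1 - 14\right) - 88\right) = 7 \left(-15 - 88\right) = 7 \left(-103\right) = -721$)
$f{\left(M \right)} = -721 + M$ ($f{\left(M \right)} = M - 721 = -721 + M$)
$\frac{f{\left(I{\left(1 \right)} \right)}}{-25216} = \frac{-721 - 1}{-25216} = \left(-721 - 1\right) \left(- \frac{1}{25216}\right) = \left(-722\right) \left(- \frac{1}{25216}\right) = \frac{361}{12608}$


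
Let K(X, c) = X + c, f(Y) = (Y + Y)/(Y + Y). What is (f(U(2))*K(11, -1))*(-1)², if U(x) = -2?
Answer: 10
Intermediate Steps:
f(Y) = 1 (f(Y) = (2*Y)/((2*Y)) = (2*Y)*(1/(2*Y)) = 1)
(f(U(2))*K(11, -1))*(-1)² = (1*(11 - 1))*(-1)² = (1*10)*1 = 10*1 = 10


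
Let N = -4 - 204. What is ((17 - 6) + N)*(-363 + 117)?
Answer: 48462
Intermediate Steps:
N = -208
((17 - 6) + N)*(-363 + 117) = ((17 - 6) - 208)*(-363 + 117) = (11 - 208)*(-246) = -197*(-246) = 48462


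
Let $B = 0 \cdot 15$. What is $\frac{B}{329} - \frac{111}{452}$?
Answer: $- \frac{111}{452} \approx -0.24558$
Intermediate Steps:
$B = 0$
$\frac{B}{329} - \frac{111}{452} = \frac{0}{329} - \frac{111}{452} = 0 \cdot \frac{1}{329} - \frac{111}{452} = 0 - \frac{111}{452} = - \frac{111}{452}$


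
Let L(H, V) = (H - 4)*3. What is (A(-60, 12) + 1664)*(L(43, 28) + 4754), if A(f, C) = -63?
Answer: 7798471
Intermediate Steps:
L(H, V) = -12 + 3*H (L(H, V) = (-4 + H)*3 = -12 + 3*H)
(A(-60, 12) + 1664)*(L(43, 28) + 4754) = (-63 + 1664)*((-12 + 3*43) + 4754) = 1601*((-12 + 129) + 4754) = 1601*(117 + 4754) = 1601*4871 = 7798471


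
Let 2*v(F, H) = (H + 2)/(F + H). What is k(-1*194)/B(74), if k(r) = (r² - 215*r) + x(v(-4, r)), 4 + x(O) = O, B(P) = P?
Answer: 1309151/1221 ≈ 1072.2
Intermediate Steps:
v(F, H) = (2 + H)/(2*(F + H)) (v(F, H) = ((H + 2)/(F + H))/2 = ((2 + H)/(F + H))/2 = (2 + H)/(2*(F + H)))
x(O) = -4 + O
k(r) = -4 + r² - 215*r + (1 + r/2)/(-4 + r) (k(r) = (r² - 215*r) + (-4 + (1 + r/2)/(-4 + r)) = -4 + r² - 215*r + (1 + r/2)/(-4 + r))
k(-1*194)/B(74) = ((17 + (-1*194)³ - 219*(-1*194)² + 1713*(-1*194)/2)/(-4 - 1*194))/74 = ((17 + (-194)³ - 219*(-194)² + (1713/2)*(-194))/(-4 - 194))*(1/74) = ((17 - 7301384 - 219*37636 - 166161)/(-198))*(1/74) = -(17 - 7301384 - 8242284 - 166161)/198*(1/74) = -1/198*(-15709812)*(1/74) = (2618302/33)*(1/74) = 1309151/1221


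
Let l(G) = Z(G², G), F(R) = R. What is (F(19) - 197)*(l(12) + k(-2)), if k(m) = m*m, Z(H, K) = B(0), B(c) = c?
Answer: -712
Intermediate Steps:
Z(H, K) = 0
l(G) = 0
k(m) = m²
(F(19) - 197)*(l(12) + k(-2)) = (19 - 197)*(0 + (-2)²) = -178*(0 + 4) = -178*4 = -712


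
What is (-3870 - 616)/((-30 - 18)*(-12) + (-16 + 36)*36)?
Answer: -2243/648 ≈ -3.4614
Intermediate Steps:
(-3870 - 616)/((-30 - 18)*(-12) + (-16 + 36)*36) = -4486/(-48*(-12) + 20*36) = -4486/(576 + 720) = -4486/1296 = -4486*1/1296 = -2243/648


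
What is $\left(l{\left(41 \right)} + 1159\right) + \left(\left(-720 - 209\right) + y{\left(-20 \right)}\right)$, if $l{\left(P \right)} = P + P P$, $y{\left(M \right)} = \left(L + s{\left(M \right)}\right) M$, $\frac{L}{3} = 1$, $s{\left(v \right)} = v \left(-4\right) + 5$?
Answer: $192$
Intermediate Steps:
$s{\left(v \right)} = 5 - 4 v$ ($s{\left(v \right)} = - 4 v + 5 = 5 - 4 v$)
$L = 3$ ($L = 3 \cdot 1 = 3$)
$y{\left(M \right)} = M \left(8 - 4 M\right)$ ($y{\left(M \right)} = \left(3 - \left(-5 + 4 M\right)\right) M = \left(8 - 4 M\right) M = M \left(8 - 4 M\right)$)
$l{\left(P \right)} = P + P^{2}$
$\left(l{\left(41 \right)} + 1159\right) + \left(\left(-720 - 209\right) + y{\left(-20 \right)}\right) = \left(41 \left(1 + 41\right) + 1159\right) + \left(\left(-720 - 209\right) + 4 \left(-20\right) \left(2 - -20\right)\right) = \left(41 \cdot 42 + 1159\right) + \left(-929 + 4 \left(-20\right) \left(2 + 20\right)\right) = \left(1722 + 1159\right) + \left(-929 + 4 \left(-20\right) 22\right) = 2881 - 2689 = 192$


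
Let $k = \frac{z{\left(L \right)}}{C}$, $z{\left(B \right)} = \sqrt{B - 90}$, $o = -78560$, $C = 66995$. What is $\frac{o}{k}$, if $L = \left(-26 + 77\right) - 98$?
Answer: $\frac{5263127200 i \sqrt{137}}{137} \approx 4.4966 \cdot 10^{8} i$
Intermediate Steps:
$L = -47$ ($L = 51 - 98 = -47$)
$z{\left(B \right)} = \sqrt{-90 + B}$
$k = \frac{i \sqrt{137}}{66995}$ ($k = \frac{\sqrt{-90 - 47}}{66995} = \sqrt{-137} \cdot \frac{1}{66995} = i \sqrt{137} \cdot \frac{1}{66995} = \frac{i \sqrt{137}}{66995} \approx 0.00017471 i$)
$\frac{o}{k} = - \frac{78560}{\frac{1}{66995} i \sqrt{137}} = - 78560 \left(- \frac{66995 i \sqrt{137}}{137}\right) = \frac{5263127200 i \sqrt{137}}{137}$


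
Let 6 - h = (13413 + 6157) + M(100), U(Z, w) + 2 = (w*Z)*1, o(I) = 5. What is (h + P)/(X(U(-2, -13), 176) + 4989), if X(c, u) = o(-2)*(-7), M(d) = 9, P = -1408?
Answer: -20981/4954 ≈ -4.2352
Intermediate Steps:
U(Z, w) = -2 + Z*w (U(Z, w) = -2 + (w*Z)*1 = -2 + (Z*w)*1 = -2 + Z*w)
X(c, u) = -35 (X(c, u) = 5*(-7) = -35)
h = -19573 (h = 6 - ((13413 + 6157) + 9) = 6 - (19570 + 9) = 6 - 1*19579 = 6 - 19579 = -19573)
(h + P)/(X(U(-2, -13), 176) + 4989) = (-19573 - 1408)/(-35 + 4989) = -20981/4954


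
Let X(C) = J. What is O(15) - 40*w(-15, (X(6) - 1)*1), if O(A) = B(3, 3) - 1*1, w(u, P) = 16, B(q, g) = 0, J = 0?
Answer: -641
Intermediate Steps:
X(C) = 0
O(A) = -1 (O(A) = 0 - 1*1 = 0 - 1 = -1)
O(15) - 40*w(-15, (X(6) - 1)*1) = -1 - 40*16 = -1 - 640 = -641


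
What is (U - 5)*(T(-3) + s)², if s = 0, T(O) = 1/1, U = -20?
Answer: -25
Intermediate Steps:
T(O) = 1
(U - 5)*(T(-3) + s)² = (-20 - 5)*(1 + 0)² = -25*1² = -25*1 = -25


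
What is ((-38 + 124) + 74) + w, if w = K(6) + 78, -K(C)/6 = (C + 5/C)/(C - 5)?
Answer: 197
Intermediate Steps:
K(C) = -6*(C + 5/C)/(-5 + C) (K(C) = -6*(C + 5/C)/(C - 5) = -6*(C + 5/C)/(-5 + C))
w = 37 (w = 6*(-5 - 1*6²)/(6*(-5 + 6)) + 78 = 6*(⅙)*(-5 - 1*36)/1 + 78 = 6*(⅙)*1*(-5 - 36) + 78 = 6*(⅙)*1*(-41) + 78 = -41 + 78 = 37)
((-38 + 124) + 74) + w = ((-38 + 124) + 74) + 37 = (86 + 74) + 37 = 160 + 37 = 197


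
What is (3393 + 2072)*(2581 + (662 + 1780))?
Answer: 27450695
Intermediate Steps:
(3393 + 2072)*(2581 + (662 + 1780)) = 5465*(2581 + 2442) = 5465*5023 = 27450695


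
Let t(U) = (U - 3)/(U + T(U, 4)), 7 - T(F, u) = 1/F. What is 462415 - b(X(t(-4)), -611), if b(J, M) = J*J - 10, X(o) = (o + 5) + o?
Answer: 78149744/169 ≈ 4.6242e+5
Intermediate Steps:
T(F, u) = 7 - 1/F
t(U) = (-3 + U)/(7 + U - 1/U) (t(U) = (U - 3)/(U + (7 - 1/U)) = (-3 + U)/(7 + U - 1/U))
X(o) = 5 + 2*o (X(o) = (5 + o) + o = 5 + 2*o)
b(J, M) = -10 + J² (b(J, M) = J² - 10 = -10 + J²)
462415 - b(X(t(-4)), -611) = 462415 - (-10 + (5 + 2*(-4*(-3 - 4)/(-1 + (-4)² + 7*(-4))))²) = 462415 - (-10 + (5 + 2*(-4*(-7)/(-1 + 16 - 28)))²) = 462415 - (-10 + (5 + 2*(-4*(-7)/(-13)))²) = 462415 - (-10 + (5 + 2*(-4*(-1/13)*(-7)))²) = 462415 - (-10 + (5 + 2*(-28/13))²) = 462415 - (-10 + (5 - 56/13)²) = 462415 - (-10 + (9/13)²) = 462415 - (-10 + 81/169) = 462415 - 1*(-1609/169) = 462415 + 1609/169 = 78149744/169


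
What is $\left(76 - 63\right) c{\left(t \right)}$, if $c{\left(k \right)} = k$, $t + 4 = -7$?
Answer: $-143$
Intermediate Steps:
$t = -11$ ($t = -4 - 7 = -11$)
$\left(76 - 63\right) c{\left(t \right)} = \left(76 - 63\right) \left(-11\right) = 13 \left(-11\right) = -143$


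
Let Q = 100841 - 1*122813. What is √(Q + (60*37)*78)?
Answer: 2*√37797 ≈ 388.83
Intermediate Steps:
Q = -21972 (Q = 100841 - 122813 = -21972)
√(Q + (60*37)*78) = √(-21972 + (60*37)*78) = √(-21972 + 2220*78) = √(-21972 + 173160) = √151188 = 2*√37797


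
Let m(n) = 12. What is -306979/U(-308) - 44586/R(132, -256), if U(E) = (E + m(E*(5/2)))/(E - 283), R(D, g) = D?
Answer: -1996770267/3256 ≈ -6.1326e+5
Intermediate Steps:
U(E) = (12 + E)/(-283 + E) (U(E) = (E + 12)/(E - 283) = (12 + E)/(-283 + E))
-306979/U(-308) - 44586/R(132, -256) = -306979*(-283 - 308)/(12 - 308) - 44586/132 = -306979/(-296/(-591)) - 44586*1/132 = -306979/((-1/591*(-296))) - 7431/22 = -306979/296/591 - 7431/22 = -306979*591/296 - 7431/22 = -181424589/296 - 7431/22 = -1996770267/3256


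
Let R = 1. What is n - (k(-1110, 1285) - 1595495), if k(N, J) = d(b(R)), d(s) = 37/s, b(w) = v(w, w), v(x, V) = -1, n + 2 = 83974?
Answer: 1679504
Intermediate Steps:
n = 83972 (n = -2 + 83974 = 83972)
b(w) = -1
k(N, J) = -37 (k(N, J) = 37/(-1) = 37*(-1) = -37)
n - (k(-1110, 1285) - 1595495) = 83972 - (-37 - 1595495) = 83972 - 1*(-1595532) = 83972 + 1595532 = 1679504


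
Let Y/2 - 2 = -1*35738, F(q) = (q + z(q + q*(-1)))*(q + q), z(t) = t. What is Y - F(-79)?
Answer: -83954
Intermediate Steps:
F(q) = 2*q² (F(q) = (q + (q + q*(-1)))*(q + q) = (q + (q - q))*(2*q) = (q + 0)*(2*q) = q*(2*q) = 2*q²)
Y = -71472 (Y = 4 + 2*(-1*35738) = 4 + 2*(-35738) = 4 - 71476 = -71472)
Y - F(-79) = -71472 - 2*(-79)² = -71472 - 2*6241 = -71472 - 1*12482 = -71472 - 12482 = -83954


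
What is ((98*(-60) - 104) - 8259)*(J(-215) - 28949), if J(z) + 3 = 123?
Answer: 410611447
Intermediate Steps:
J(z) = 120 (J(z) = -3 + 123 = 120)
((98*(-60) - 104) - 8259)*(J(-215) - 28949) = ((98*(-60) - 104) - 8259)*(120 - 28949) = ((-5880 - 104) - 8259)*(-28829) = (-5984 - 8259)*(-28829) = -14243*(-28829) = 410611447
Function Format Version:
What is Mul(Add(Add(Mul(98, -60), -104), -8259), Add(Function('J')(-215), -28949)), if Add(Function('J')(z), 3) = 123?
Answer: 410611447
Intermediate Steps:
Function('J')(z) = 120 (Function('J')(z) = Add(-3, 123) = 120)
Mul(Add(Add(Mul(98, -60), -104), -8259), Add(Function('J')(-215), -28949)) = Mul(Add(Add(Mul(98, -60), -104), -8259), Add(120, -28949)) = Mul(Add(Add(-5880, -104), -8259), -28829) = Mul(Add(-5984, -8259), -28829) = Mul(-14243, -28829) = 410611447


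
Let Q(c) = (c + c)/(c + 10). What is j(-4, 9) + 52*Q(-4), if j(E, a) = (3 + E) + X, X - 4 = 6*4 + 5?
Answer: -112/3 ≈ -37.333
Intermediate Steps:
X = 33 (X = 4 + (6*4 + 5) = 4 + (24 + 5) = 4 + 29 = 33)
Q(c) = 2*c/(10 + c) (Q(c) = (2*c)/(10 + c) = 2*c/(10 + c))
j(E, a) = 36 + E (j(E, a) = (3 + E) + 33 = 36 + E)
j(-4, 9) + 52*Q(-4) = (36 - 4) + 52*(2*(-4)/(10 - 4)) = 32 + 52*(2*(-4)/6) = 32 + 52*(2*(-4)*(⅙)) = 32 + 52*(-4/3) = 32 - 208/3 = -112/3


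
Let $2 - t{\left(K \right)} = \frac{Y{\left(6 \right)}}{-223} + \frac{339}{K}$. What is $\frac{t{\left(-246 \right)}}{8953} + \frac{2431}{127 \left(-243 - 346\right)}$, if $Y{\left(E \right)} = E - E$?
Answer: $- \frac{1763988495}{54916323238} \approx -0.032121$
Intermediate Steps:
$Y{\left(E \right)} = 0$
$t{\left(K \right)} = 2 - \frac{339}{K}$ ($t{\left(K \right)} = 2 - \left(\frac{0}{-223} + \frac{339}{K}\right) = 2 - \left(0 \left(- \frac{1}{223}\right) + \frac{339}{K}\right) = 2 - \left(0 + \frac{339}{K}\right) = 2 - \frac{339}{K}$)
$\frac{t{\left(-246 \right)}}{8953} + \frac{2431}{127 \left(-243 - 346\right)} = \frac{2 - \frac{339}{-246}}{8953} + \frac{2431}{127 \left(-243 - 346\right)} = \left(2 - - \frac{113}{82}\right) \frac{1}{8953} + \frac{2431}{127 \left(-589\right)} = \left(2 + \frac{113}{82}\right) \frac{1}{8953} + \frac{2431}{-74803} = \frac{277}{82} \cdot \frac{1}{8953} + 2431 \left(- \frac{1}{74803}\right) = \frac{277}{734146} - \frac{2431}{74803} = - \frac{1763988495}{54916323238}$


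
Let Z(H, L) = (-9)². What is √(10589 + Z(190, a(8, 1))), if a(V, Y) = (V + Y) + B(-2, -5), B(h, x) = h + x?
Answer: √10670 ≈ 103.30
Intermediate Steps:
a(V, Y) = -7 + V + Y (a(V, Y) = (V + Y) + (-2 - 5) = (V + Y) - 7 = -7 + V + Y)
Z(H, L) = 81
√(10589 + Z(190, a(8, 1))) = √(10589 + 81) = √10670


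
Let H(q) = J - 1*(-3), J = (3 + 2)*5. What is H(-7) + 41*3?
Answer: 151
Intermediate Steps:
J = 25 (J = 5*5 = 25)
H(q) = 28 (H(q) = 25 - 1*(-3) = 25 + 3 = 28)
H(-7) + 41*3 = 28 + 41*3 = 28 + 123 = 151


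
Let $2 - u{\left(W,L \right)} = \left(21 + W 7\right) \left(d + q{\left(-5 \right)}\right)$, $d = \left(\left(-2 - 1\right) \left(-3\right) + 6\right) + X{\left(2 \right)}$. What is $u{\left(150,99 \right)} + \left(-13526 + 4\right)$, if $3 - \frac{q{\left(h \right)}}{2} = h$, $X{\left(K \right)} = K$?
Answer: $-48863$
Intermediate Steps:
$q{\left(h \right)} = 6 - 2 h$
$d = 17$ ($d = \left(\left(-2 - 1\right) \left(-3\right) + 6\right) + 2 = \left(\left(-3\right) \left(-3\right) + 6\right) + 2 = \left(9 + 6\right) + 2 = 15 + 2 = 17$)
$u{\left(W,L \right)} = -691 - 231 W$ ($u{\left(W,L \right)} = 2 - \left(21 + W 7\right) \left(17 + \left(6 - -10\right)\right) = 2 - \left(21 + 7 W\right) \left(17 + \left(6 + 10\right)\right) = 2 - \left(21 + 7 W\right) \left(17 + 16\right) = 2 - \left(21 + 7 W\right) 33 = 2 - \left(693 + 231 W\right) = -691 - 231 W$)
$u{\left(150,99 \right)} + \left(-13526 + 4\right) = \left(-691 - 34650\right) + \left(-13526 + 4\right) = \left(-691 - 34650\right) - 13522 = -35341 - 13522 = -48863$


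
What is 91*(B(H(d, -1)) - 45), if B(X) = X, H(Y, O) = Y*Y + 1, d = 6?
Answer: -728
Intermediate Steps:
H(Y, O) = 1 + Y**2 (H(Y, O) = Y**2 + 1 = 1 + Y**2)
91*(B(H(d, -1)) - 45) = 91*((1 + 6**2) - 45) = 91*((1 + 36) - 45) = 91*(37 - 45) = 91*(-8) = -728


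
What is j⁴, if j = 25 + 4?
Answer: 707281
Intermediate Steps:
j = 29
j⁴ = 29⁴ = 707281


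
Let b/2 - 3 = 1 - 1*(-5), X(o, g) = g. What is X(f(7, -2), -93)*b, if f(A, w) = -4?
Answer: -1674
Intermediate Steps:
b = 18 (b = 6 + 2*(1 - 1*(-5)) = 6 + 2*(1 + 5) = 6 + 2*6 = 6 + 12 = 18)
X(f(7, -2), -93)*b = -93*18 = -1674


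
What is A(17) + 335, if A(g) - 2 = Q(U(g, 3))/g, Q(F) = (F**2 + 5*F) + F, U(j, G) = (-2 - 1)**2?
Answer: 5864/17 ≈ 344.94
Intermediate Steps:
U(j, G) = 9 (U(j, G) = (-3)**2 = 9)
Q(F) = F**2 + 6*F
A(g) = 2 + 135/g (A(g) = 2 + (9*(6 + 9))/g = 2 + (9*15)/g = 2 + 135/g)
A(17) + 335 = (2 + 135/17) + 335 = 169/17 + 335 = 5864/17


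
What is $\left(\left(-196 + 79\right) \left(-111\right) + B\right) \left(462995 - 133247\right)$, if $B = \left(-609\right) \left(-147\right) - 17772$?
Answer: $27942186024$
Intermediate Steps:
$B = 71751$ ($B = 89523 - 17772 = 71751$)
$\left(\left(-196 + 79\right) \left(-111\right) + B\right) \left(462995 - 133247\right) = \left(\left(-196 + 79\right) \left(-111\right) + 71751\right) \left(462995 - 133247\right) = \left(\left(-117\right) \left(-111\right) + 71751\right) 329748 = \left(12987 + 71751\right) 329748 = 84738 \cdot 329748 = 27942186024$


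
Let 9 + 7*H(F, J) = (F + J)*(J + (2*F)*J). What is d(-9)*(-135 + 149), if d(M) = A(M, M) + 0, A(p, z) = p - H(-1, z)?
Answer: 72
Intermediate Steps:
H(F, J) = -9/7 + (F + J)*(J + 2*F*J)/7 (H(F, J) = -9/7 + ((F + J)*(J + (2*F)*J))/7 = -9/7 + ((F + J)*(J + 2*F*J))/7 = -9/7 + (F + J)*(J + 2*F*J)/7)
A(p, z) = 9/7 + p - z/7 + z²/7 (A(p, z) = p - (-9/7 + z²/7 + (⅐)*(-1)*z + (2/7)*(-1)*z² + (2/7)*z*(-1)²) = p - (-9/7 + z²/7 - z/7 - 2*z²/7 + (2/7)*z*1) = p - (-9/7 + z²/7 - z/7 - 2*z²/7 + 2*z/7) = p - (-9/7 - z²/7 + z/7) = p + (9/7 - z/7 + z²/7) = 9/7 + p - z/7 + z²/7)
d(M) = 9/7 + M²/7 + 6*M/7 (d(M) = (9/7 + M - M/7 + M²/7) + 0 = (9/7 + M²/7 + 6*M/7) + 0 = 9/7 + M²/7 + 6*M/7)
d(-9)*(-135 + 149) = (9/7 + (⅐)*(-9)² + (6/7)*(-9))*(-135 + 149) = (9/7 + (⅐)*81 - 54/7)*14 = (9/7 + 81/7 - 54/7)*14 = (36/7)*14 = 72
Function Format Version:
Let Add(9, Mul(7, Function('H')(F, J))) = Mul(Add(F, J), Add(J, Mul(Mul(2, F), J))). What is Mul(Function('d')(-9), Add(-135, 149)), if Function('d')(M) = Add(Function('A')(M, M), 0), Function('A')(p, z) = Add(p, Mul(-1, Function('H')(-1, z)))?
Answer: 72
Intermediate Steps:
Function('H')(F, J) = Add(Rational(-9, 7), Mul(Rational(1, 7), Add(F, J), Add(J, Mul(2, F, J)))) (Function('H')(F, J) = Add(Rational(-9, 7), Mul(Rational(1, 7), Mul(Add(F, J), Add(J, Mul(Mul(2, F), J))))) = Add(Rational(-9, 7), Mul(Rational(1, 7), Mul(Add(F, J), Add(J, Mul(2, F, J))))) = Add(Rational(-9, 7), Mul(Rational(1, 7), Add(F, J), Add(J, Mul(2, F, J)))))
Function('A')(p, z) = Add(Rational(9, 7), p, Mul(Rational(-1, 7), z), Mul(Rational(1, 7), Pow(z, 2))) (Function('A')(p, z) = Add(p, Mul(-1, Add(Rational(-9, 7), Mul(Rational(1, 7), Pow(z, 2)), Mul(Rational(1, 7), -1, z), Mul(Rational(2, 7), -1, Pow(z, 2)), Mul(Rational(2, 7), z, Pow(-1, 2))))) = Add(p, Mul(-1, Add(Rational(-9, 7), Mul(Rational(1, 7), Pow(z, 2)), Mul(Rational(-1, 7), z), Mul(Rational(-2, 7), Pow(z, 2)), Mul(Rational(2, 7), z, 1)))) = Add(p, Mul(-1, Add(Rational(-9, 7), Mul(Rational(1, 7), Pow(z, 2)), Mul(Rational(-1, 7), z), Mul(Rational(-2, 7), Pow(z, 2)), Mul(Rational(2, 7), z)))) = Add(p, Mul(-1, Add(Rational(-9, 7), Mul(Rational(-1, 7), Pow(z, 2)), Mul(Rational(1, 7), z)))) = Add(p, Add(Rational(9, 7), Mul(Rational(-1, 7), z), Mul(Rational(1, 7), Pow(z, 2)))) = Add(Rational(9, 7), p, Mul(Rational(-1, 7), z), Mul(Rational(1, 7), Pow(z, 2))))
Function('d')(M) = Add(Rational(9, 7), Mul(Rational(1, 7), Pow(M, 2)), Mul(Rational(6, 7), M)) (Function('d')(M) = Add(Add(Rational(9, 7), M, Mul(Rational(-1, 7), M), Mul(Rational(1, 7), Pow(M, 2))), 0) = Add(Add(Rational(9, 7), Mul(Rational(1, 7), Pow(M, 2)), Mul(Rational(6, 7), M)), 0) = Add(Rational(9, 7), Mul(Rational(1, 7), Pow(M, 2)), Mul(Rational(6, 7), M)))
Mul(Function('d')(-9), Add(-135, 149)) = Mul(Add(Rational(9, 7), Mul(Rational(1, 7), Pow(-9, 2)), Mul(Rational(6, 7), -9)), Add(-135, 149)) = Mul(Add(Rational(9, 7), Mul(Rational(1, 7), 81), Rational(-54, 7)), 14) = Mul(Add(Rational(9, 7), Rational(81, 7), Rational(-54, 7)), 14) = Mul(Rational(36, 7), 14) = 72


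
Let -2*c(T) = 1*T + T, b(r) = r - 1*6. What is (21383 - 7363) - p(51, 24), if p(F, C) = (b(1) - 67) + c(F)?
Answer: 14143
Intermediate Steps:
b(r) = -6 + r (b(r) = r - 6 = -6 + r)
c(T) = -T (c(T) = -(1*T + T)/2 = -(T + T)/2 = -T)
p(F, C) = -72 - F (p(F, C) = ((-6 + 1) - 67) - F = (-5 - 67) - F = -72 - F)
(21383 - 7363) - p(51, 24) = (21383 - 7363) - (-72 - 1*51) = 14020 - (-72 - 51) = 14020 - 1*(-123) = 14020 + 123 = 14143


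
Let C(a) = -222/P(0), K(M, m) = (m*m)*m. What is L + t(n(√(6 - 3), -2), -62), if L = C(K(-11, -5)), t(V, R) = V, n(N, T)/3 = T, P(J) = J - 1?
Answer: 216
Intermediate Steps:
K(M, m) = m³ (K(M, m) = m²*m = m³)
P(J) = -1 + J
n(N, T) = 3*T
C(a) = 222 (C(a) = -222/(-1 + 0) = -222/(-1) = -222*(-1) = 222)
L = 222
L + t(n(√(6 - 3), -2), -62) = 222 + 3*(-2) = 222 - 6 = 216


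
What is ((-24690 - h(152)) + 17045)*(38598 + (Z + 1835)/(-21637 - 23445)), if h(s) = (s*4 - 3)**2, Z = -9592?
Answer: -325108368630155/22541 ≈ -1.4423e+10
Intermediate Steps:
h(s) = (-3 + 4*s)**2 (h(s) = (4*s - 3)**2 = (-3 + 4*s)**2)
((-24690 - h(152)) + 17045)*(38598 + (Z + 1835)/(-21637 - 23445)) = ((-24690 - (-3 + 4*152)**2) + 17045)*(38598 + (-9592 + 1835)/(-21637 - 23445)) = ((-24690 - (-3 + 608)**2) + 17045)*(38598 - 7757/(-45082)) = ((-24690 - 1*605**2) + 17045)*(38598 - 7757*(-1/45082)) = ((-24690 - 1*366025) + 17045)*(38598 + 7757/45082) = ((-24690 - 366025) + 17045)*(1740082793/45082) = (-390715 + 17045)*(1740082793/45082) = -373670*1740082793/45082 = -325108368630155/22541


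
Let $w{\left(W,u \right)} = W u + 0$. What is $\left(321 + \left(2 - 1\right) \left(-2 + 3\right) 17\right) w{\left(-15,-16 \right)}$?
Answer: $81120$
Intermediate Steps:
$w{\left(W,u \right)} = W u$
$\left(321 + \left(2 - 1\right) \left(-2 + 3\right) 17\right) w{\left(-15,-16 \right)} = \left(321 + \left(2 - 1\right) \left(-2 + 3\right) 17\right) \left(\left(-15\right) \left(-16\right)\right) = \left(321 + 1 \cdot 1 \cdot 17\right) 240 = \left(321 + 1 \cdot 17\right) 240 = \left(321 + 17\right) 240 = 338 \cdot 240 = 81120$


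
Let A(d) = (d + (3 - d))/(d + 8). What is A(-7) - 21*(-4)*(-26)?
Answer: -2181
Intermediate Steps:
A(d) = 3/(8 + d)
A(-7) - 21*(-4)*(-26) = 3/(8 - 7) - 21*(-4)*(-26) = 3/1 + 84*(-26) = 3*1 - 2184 = 3 - 2184 = -2181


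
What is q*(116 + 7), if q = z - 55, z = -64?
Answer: -14637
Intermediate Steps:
q = -119 (q = -64 - 55 = -119)
q*(116 + 7) = -119*(116 + 7) = -119*123 = -14637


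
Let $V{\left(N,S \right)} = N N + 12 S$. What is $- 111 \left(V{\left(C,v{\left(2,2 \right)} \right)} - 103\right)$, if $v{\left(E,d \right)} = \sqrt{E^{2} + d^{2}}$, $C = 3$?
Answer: $10434 - 2664 \sqrt{2} \approx 6666.5$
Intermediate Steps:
$V{\left(N,S \right)} = N^{2} + 12 S$
$- 111 \left(V{\left(C,v{\left(2,2 \right)} \right)} - 103\right) = - 111 \left(\left(3^{2} + 12 \sqrt{2^{2} + 2^{2}}\right) - 103\right) = - 111 \left(\left(9 + 12 \sqrt{4 + 4}\right) - 103\right) = - 111 \left(\left(9 + 12 \sqrt{8}\right) - 103\right) = - 111 \left(\left(9 + 12 \cdot 2 \sqrt{2}\right) - 103\right) = - 111 \left(\left(9 + 24 \sqrt{2}\right) - 103\right) = - 111 \left(-94 + 24 \sqrt{2}\right) = 10434 - 2664 \sqrt{2}$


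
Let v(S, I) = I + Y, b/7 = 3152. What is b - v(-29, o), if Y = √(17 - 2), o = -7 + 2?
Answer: 22069 - √15 ≈ 22065.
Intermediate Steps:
b = 22064 (b = 7*3152 = 22064)
o = -5
Y = √15 ≈ 3.8730
v(S, I) = I + √15
b - v(-29, o) = 22064 - (-5 + √15) = 22064 + (5 - √15) = 22069 - √15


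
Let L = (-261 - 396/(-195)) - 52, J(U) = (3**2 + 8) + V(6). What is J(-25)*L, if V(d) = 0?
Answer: -343621/65 ≈ -5286.5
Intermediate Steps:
J(U) = 17 (J(U) = (3**2 + 8) + 0 = (9 + 8) + 0 = 17 + 0 = 17)
L = -20213/65 (L = (-261 - 396*(-1/195)) - 52 = (-261 + 132/65) - 52 = -16833/65 - 52 = -20213/65 ≈ -310.97)
J(-25)*L = 17*(-20213/65) = -343621/65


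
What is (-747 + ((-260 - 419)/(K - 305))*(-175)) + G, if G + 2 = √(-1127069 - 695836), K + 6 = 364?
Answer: 79128/53 + 9*I*√22505 ≈ 1493.0 + 1350.2*I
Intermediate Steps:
K = 358 (K = -6 + 364 = 358)
G = -2 + 9*I*√22505 (G = -2 + √(-1127069 - 695836) = -2 + √(-1822905) = -2 + 9*I*√22505 ≈ -2.0 + 1350.2*I)
(-747 + ((-260 - 419)/(K - 305))*(-175)) + G = (-747 + ((-260 - 419)/(358 - 305))*(-175)) + (-2 + 9*I*√22505) = (-747 - 679/53*(-175)) + (-2 + 9*I*√22505) = (-747 + 118825/53) + (-2 + 9*I*√22505) = 79234/53 + (-2 + 9*I*√22505) = 79128/53 + 9*I*√22505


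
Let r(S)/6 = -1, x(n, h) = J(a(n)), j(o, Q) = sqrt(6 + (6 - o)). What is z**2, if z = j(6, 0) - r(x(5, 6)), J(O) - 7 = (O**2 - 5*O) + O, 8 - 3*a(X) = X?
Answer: (6 + sqrt(6))**2 ≈ 71.394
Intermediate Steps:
a(X) = 8/3 - X/3
J(O) = 7 + O**2 - 4*O (J(O) = 7 + ((O**2 - 5*O) + O) = 7 + (O**2 - 4*O) = 7 + O**2 - 4*O)
j(o, Q) = sqrt(12 - o)
x(n, h) = -11/3 + (8/3 - n/3)**2 + 4*n/3 (x(n, h) = 7 + (8/3 - n/3)**2 - 4*(8/3 - n/3) = 7 + (8/3 - n/3)**2 + (-32/3 + 4*n/3) = -11/3 + (8/3 - n/3)**2 + 4*n/3)
r(S) = -6 (r(S) = 6*(-1) = -6)
z = 6 + sqrt(6) (z = sqrt(12 - 1*6) - 1*(-6) = sqrt(12 - 6) + 6 = sqrt(6) + 6 = 6 + sqrt(6) ≈ 8.4495)
z**2 = (6 + sqrt(6))**2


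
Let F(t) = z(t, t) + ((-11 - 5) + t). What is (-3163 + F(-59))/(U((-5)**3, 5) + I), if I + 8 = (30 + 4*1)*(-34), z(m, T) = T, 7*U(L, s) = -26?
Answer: 23079/8174 ≈ 2.8235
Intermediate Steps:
U(L, s) = -26/7 (U(L, s) = (1/7)*(-26) = -26/7)
I = -1164 (I = -8 + (30 + 4*1)*(-34) = -8 + (30 + 4)*(-34) = -8 + 34*(-34) = -8 - 1156 = -1164)
F(t) = -16 + 2*t (F(t) = t + ((-11 - 5) + t) = t + (-16 + t) = -16 + 2*t)
(-3163 + F(-59))/(U((-5)**3, 5) + I) = (-3163 + (-16 + 2*(-59)))/(-26/7 - 1164) = (-3163 + (-16 - 118))/(-8174/7) = (-3163 - 134)*(-7/8174) = -3297*(-7/8174) = 23079/8174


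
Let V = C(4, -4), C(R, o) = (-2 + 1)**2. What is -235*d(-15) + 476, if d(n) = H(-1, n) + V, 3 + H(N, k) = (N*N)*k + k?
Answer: 7996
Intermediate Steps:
C(R, o) = 1 (C(R, o) = (-1)**2 = 1)
H(N, k) = -3 + k + k*N**2 (H(N, k) = -3 + ((N*N)*k + k) = -3 + (N**2*k + k) = -3 + (k*N**2 + k) = -3 + (k + k*N**2) = -3 + k + k*N**2)
V = 1
d(n) = -2 + 2*n (d(n) = (-3 + n + n*(-1)**2) + 1 = (-3 + n + n*1) + 1 = (-3 + n + n) + 1 = (-3 + 2*n) + 1 = -2 + 2*n)
-235*d(-15) + 476 = -235*(-2 + 2*(-15)) + 476 = -235*(-2 - 30) + 476 = -235*(-32) + 476 = 7520 + 476 = 7996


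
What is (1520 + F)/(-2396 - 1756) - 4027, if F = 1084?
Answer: -1393559/346 ≈ -4027.6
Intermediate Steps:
(1520 + F)/(-2396 - 1756) - 4027 = (1520 + 1084)/(-2396 - 1756) - 4027 = 2604/(-4152) - 4027 = 2604*(-1/4152) - 4027 = -217/346 - 4027 = -1393559/346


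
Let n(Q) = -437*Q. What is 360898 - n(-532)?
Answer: 128414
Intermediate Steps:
360898 - n(-532) = 360898 - (-437)*(-532) = 360898 - 1*232484 = 360898 - 232484 = 128414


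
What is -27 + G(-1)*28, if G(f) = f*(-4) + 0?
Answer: 85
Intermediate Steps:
G(f) = -4*f (G(f) = -4*f + 0 = -4*f)
-27 + G(-1)*28 = -27 - 4*(-1)*28 = -27 + 4*28 = -27 + 112 = 85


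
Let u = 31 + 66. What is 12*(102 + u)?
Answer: 2388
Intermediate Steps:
u = 97
12*(102 + u) = 12*(102 + 97) = 12*199 = 2388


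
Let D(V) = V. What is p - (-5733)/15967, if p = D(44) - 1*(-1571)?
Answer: 3684634/2281 ≈ 1615.4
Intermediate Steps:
p = 1615 (p = 44 - 1*(-1571) = 44 + 1571 = 1615)
p - (-5733)/15967 = 1615 - (-5733)/15967 = 1615 - 1*(-819/2281) = 1615 + 819/2281 = 3684634/2281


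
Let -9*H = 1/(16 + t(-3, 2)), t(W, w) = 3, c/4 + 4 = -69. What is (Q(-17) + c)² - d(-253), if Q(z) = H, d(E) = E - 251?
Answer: 2508041953/29241 ≈ 85771.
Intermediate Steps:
c = -292 (c = -16 + 4*(-69) = -16 - 276 = -292)
d(E) = -251 + E
H = -1/171 (H = -1/(9*(16 + 3)) = -⅑/19 = -⅑*1/19 = -1/171 ≈ -0.0058480)
Q(z) = -1/171
(Q(-17) + c)² - d(-253) = (-1/171 - 292)² - (-251 - 253) = (-49933/171)² - 1*(-504) = 2493304489/29241 + 504 = 2508041953/29241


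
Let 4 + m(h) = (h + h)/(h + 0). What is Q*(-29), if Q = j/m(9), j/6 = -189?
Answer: -16443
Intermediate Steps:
j = -1134 (j = 6*(-189) = -1134)
m(h) = -2 (m(h) = -4 + (h + h)/(h + 0) = -4 + (2*h)/h = -4 + 2 = -2)
Q = 567 (Q = -1134/(-2) = -1134*(-½) = 567)
Q*(-29) = 567*(-29) = -16443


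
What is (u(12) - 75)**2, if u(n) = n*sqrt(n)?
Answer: 7353 - 3600*sqrt(3) ≈ 1117.6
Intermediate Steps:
u(n) = n**(3/2)
(u(12) - 75)**2 = (12**(3/2) - 75)**2 = (24*sqrt(3) - 75)**2 = (-75 + 24*sqrt(3))**2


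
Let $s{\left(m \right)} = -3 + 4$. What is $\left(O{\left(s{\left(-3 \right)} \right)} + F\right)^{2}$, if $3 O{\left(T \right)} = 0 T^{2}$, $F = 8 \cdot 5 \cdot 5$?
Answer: $40000$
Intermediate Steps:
$s{\left(m \right)} = 1$
$F = 200$ ($F = 40 \cdot 5 = 200$)
$O{\left(T \right)} = 0$ ($O{\left(T \right)} = \frac{0 T^{2}}{3} = \frac{1}{3} \cdot 0 = 0$)
$\left(O{\left(s{\left(-3 \right)} \right)} + F\right)^{2} = \left(0 + 200\right)^{2} = 200^{2} = 40000$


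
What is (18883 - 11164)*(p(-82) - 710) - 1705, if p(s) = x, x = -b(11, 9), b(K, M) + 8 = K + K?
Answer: -5590261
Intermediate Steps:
b(K, M) = -8 + 2*K (b(K, M) = -8 + (K + K) = -8 + 2*K)
x = -14 (x = -(-8 + 2*11) = -(-8 + 22) = -1*14 = -14)
p(s) = -14
(18883 - 11164)*(p(-82) - 710) - 1705 = (18883 - 11164)*(-14 - 710) - 1705 = 7719*(-724) - 1705 = -5588556 - 1705 = -5590261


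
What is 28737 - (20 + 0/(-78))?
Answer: 28717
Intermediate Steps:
28737 - (20 + 0/(-78)) = 28737 - (20 - 1/78*0) = 28737 - (20 + 0) = 28737 - 1*20 = 28737 - 20 = 28717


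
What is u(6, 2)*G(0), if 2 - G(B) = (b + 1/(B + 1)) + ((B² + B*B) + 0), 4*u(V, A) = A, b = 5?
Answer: -2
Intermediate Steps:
u(V, A) = A/4
G(B) = -3 - 1/(1 + B) - 2*B² (G(B) = 2 - ((5 + 1/(B + 1)) + ((B² + B*B) + 0)) = 2 - ((5 + 1/(1 + B)) + ((B² + B²) + 0)) = 2 - ((5 + 1/(1 + B)) + (2*B² + 0)) = 2 - ((5 + 1/(1 + B)) + 2*B²) = 2 - (5 + 1/(1 + B) + 2*B²) = 2 + (-5 - 1/(1 + B) - 2*B²) = -3 - 1/(1 + B) - 2*B²)
u(6, 2)*G(0) = ((¼)*2)*((-4 - 3*0 - 2*0² - 2*0³)/(1 + 0)) = ((-4 + 0 - 2*0 - 2*0)/1)/2 = (1*(-4 + 0 + 0 + 0))/2 = (1*(-4))/2 = (½)*(-4) = -2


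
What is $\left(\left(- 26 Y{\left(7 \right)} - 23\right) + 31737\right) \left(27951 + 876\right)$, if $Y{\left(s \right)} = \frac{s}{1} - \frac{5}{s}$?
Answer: $\frac{6366558258}{7} \approx 9.0951 \cdot 10^{8}$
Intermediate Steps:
$Y{\left(s \right)} = s - \frac{5}{s}$ ($Y{\left(s \right)} = s 1 - \frac{5}{s} = s - \frac{5}{s}$)
$\left(\left(- 26 Y{\left(7 \right)} - 23\right) + 31737\right) \left(27951 + 876\right) = \left(\left(- 26 \left(7 - \frac{5}{7}\right) - 23\right) + 31737\right) \left(27951 + 876\right) = \left(\left(- 26 \left(7 - \frac{5}{7}\right) - 23\right) + 31737\right) 28827 = \left(\left(\left(-26\right) \frac{44}{7} - 23\right) + 31737\right) 28827 = \left(\left(- \frac{1144}{7} - 23\right) + 31737\right) 28827 = \left(- \frac{1305}{7} + 31737\right) 28827 = \frac{220854}{7} \cdot 28827 = \frac{6366558258}{7}$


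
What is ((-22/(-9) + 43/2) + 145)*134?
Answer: 203747/9 ≈ 22639.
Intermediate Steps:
((-22/(-9) + 43/2) + 145)*134 = ((-22*(-⅑) + 43*(½)) + 145)*134 = ((22/9 + 43/2) + 145)*134 = (431/18 + 145)*134 = (3041/18)*134 = 203747/9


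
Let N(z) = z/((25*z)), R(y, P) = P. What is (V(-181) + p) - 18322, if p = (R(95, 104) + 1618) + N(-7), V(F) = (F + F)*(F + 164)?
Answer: -261149/25 ≈ -10446.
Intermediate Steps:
N(z) = 1/25 (N(z) = z*(1/(25*z)) = 1/25)
V(F) = 2*F*(164 + F) (V(F) = (2*F)*(164 + F) = 2*F*(164 + F))
p = 43051/25 (p = (104 + 1618) + 1/25 = 1722 + 1/25 = 43051/25 ≈ 1722.0)
(V(-181) + p) - 18322 = (2*(-181)*(164 - 181) + 43051/25) - 18322 = (2*(-181)*(-17) + 43051/25) - 18322 = (6154 + 43051/25) - 18322 = 196901/25 - 18322 = -261149/25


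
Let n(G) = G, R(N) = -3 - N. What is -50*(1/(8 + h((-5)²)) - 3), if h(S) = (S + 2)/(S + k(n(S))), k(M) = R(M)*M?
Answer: 28600/199 ≈ 143.72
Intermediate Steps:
k(M) = M*(-3 - M) (k(M) = (-3 - M)*M = M*(-3 - M))
h(S) = (2 + S)/(S - S*(3 + S)) (h(S) = (S + 2)/(S - S*(3 + S)) = (2 + S)/(S - S*(3 + S)))
-50*(1/(8 + h((-5)²)) - 3) = -50*(1/(8 - 1/((-5)²)) - 3) = -50*(1/(8 - 1/25) - 3) = -50*(1/(199/25) - 3) = -50*(25/199 - 3) = -50*(-572/199) = 28600/199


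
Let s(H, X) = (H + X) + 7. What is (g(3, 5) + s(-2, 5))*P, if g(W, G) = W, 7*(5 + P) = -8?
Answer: -559/7 ≈ -79.857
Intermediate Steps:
P = -43/7 (P = -5 + (1/7)*(-8) = -5 - 8/7 = -43/7 ≈ -6.1429)
s(H, X) = 7 + H + X
(g(3, 5) + s(-2, 5))*P = (3 + (7 - 2 + 5))*(-43/7) = (3 + 10)*(-43/7) = 13*(-43/7) = -559/7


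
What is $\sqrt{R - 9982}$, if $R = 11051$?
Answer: $\sqrt{1069} \approx 32.696$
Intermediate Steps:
$\sqrt{R - 9982} = \sqrt{11051 - 9982} = \sqrt{1069}$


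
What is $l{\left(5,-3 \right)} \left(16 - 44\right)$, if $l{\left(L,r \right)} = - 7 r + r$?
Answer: $-504$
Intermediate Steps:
$l{\left(L,r \right)} = - 6 r$
$l{\left(5,-3 \right)} \left(16 - 44\right) = \left(-6\right) \left(-3\right) \left(16 - 44\right) = 18 \left(-28\right) = -504$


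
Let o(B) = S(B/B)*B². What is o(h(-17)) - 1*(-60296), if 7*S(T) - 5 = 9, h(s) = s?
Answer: 60874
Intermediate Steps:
S(T) = 2 (S(T) = 5/7 + (⅐)*9 = 5/7 + 9/7 = 2)
o(B) = 2*B²
o(h(-17)) - 1*(-60296) = 2*(-17)² - 1*(-60296) = 2*289 + 60296 = 578 + 60296 = 60874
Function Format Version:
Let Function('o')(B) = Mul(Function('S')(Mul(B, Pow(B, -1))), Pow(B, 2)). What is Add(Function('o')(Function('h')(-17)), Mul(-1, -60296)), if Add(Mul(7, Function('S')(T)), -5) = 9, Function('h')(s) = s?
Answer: 60874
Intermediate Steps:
Function('S')(T) = 2 (Function('S')(T) = Add(Rational(5, 7), Mul(Rational(1, 7), 9)) = Add(Rational(5, 7), Rational(9, 7)) = 2)
Function('o')(B) = Mul(2, Pow(B, 2))
Add(Function('o')(Function('h')(-17)), Mul(-1, -60296)) = Add(Mul(2, Pow(-17, 2)), Mul(-1, -60296)) = Add(Mul(2, 289), 60296) = Add(578, 60296) = 60874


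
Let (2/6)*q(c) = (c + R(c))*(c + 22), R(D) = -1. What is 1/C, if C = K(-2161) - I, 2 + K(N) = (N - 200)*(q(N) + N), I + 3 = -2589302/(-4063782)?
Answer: -2031891/66545159440081603 ≈ -3.0534e-11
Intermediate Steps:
I = -4801022/2031891 (I = -3 - 2589302/(-4063782) = -3 - 2589302*(-1/4063782) = -3 + 1294651/2031891 = -4801022/2031891 ≈ -2.3628)
q(c) = 3*(-1 + c)*(22 + c) (q(c) = 3*((c - 1)*(c + 22)) = 3*((-1 + c)*(22 + c)) = 3*(-1 + c)*(22 + c))
K(N) = -2 + (-200 + N)*(-66 + 3*N**2 + 64*N) (K(N) = -2 + (N - 200)*((-66 + 3*N**2 + 63*N) + N) = -2 + (-200 + N)*(-66 + 3*N**2 + 64*N))
C = -66545159440081603/2031891 (C = (13198 - 12866*(-2161) - 536*(-2161)**2 + 3*(-2161)**3) - 1*(-4801022/2031891) = (13198 + 27803426 - 536*4669921 + 3*(-10091699281)) + 4801022/2031891 = (13198 + 27803426 - 2503077656 - 30275097843) + 4801022/2031891 = -32750358875 + 4801022/2031891 = -66545159440081603/2031891 ≈ -3.2750e+10)
1/C = 1/(-66545159440081603/2031891) = -2031891/66545159440081603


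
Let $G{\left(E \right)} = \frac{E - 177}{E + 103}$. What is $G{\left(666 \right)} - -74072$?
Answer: $\frac{56961857}{769} \approx 74073.0$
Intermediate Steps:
$G{\left(E \right)} = \frac{-177 + E}{103 + E}$
$G{\left(666 \right)} - -74072 = \frac{-177 + 666}{103 + 666} - -74072 = \frac{1}{769} \cdot 489 + \left(-182 + 74254\right) = \frac{1}{769} \cdot 489 + 74072 = \frac{489}{769} + 74072 = \frac{56961857}{769}$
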